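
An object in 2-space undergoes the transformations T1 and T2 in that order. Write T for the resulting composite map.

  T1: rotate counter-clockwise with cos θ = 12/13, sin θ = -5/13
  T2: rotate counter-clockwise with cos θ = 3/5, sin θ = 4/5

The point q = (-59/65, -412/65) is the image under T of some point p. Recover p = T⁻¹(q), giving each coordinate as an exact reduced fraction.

T1 = [12/13 5/13 0; -5/13 12/13 0; 0 0 1]
T2·T1 = [56/65 -33/65 0; 33/65 56/65 0; 0 0 1]
det M = 1; M⁻¹ = [56/65 33/65 0; -33/65 56/65 0; 0 0 1]
M⁻¹ · (-59/65, -412/65)ᵀ = (-4, -5)ᵀ

p = (-4, -5)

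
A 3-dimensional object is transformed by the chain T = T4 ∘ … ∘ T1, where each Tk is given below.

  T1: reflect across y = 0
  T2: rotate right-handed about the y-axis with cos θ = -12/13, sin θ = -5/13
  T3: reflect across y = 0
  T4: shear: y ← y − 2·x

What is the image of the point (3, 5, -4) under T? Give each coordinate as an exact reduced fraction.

T(p) = (-16/13, 97/13, 63/13)

T1 reflect across y = 0: (3, 5, -4) → (3, -5, -4)
T2 rotate right-handed about the y-axis with cos θ = -12/13, sin θ = -5/13: (3, -5, -4) → (-16/13, -5, 63/13)
T3 reflect across y = 0: (-16/13, -5, 63/13) → (-16/13, 5, 63/13)
T4 shear: y ← y − 2·x: (-16/13, 5, 63/13) → (-16/13, 97/13, 63/13)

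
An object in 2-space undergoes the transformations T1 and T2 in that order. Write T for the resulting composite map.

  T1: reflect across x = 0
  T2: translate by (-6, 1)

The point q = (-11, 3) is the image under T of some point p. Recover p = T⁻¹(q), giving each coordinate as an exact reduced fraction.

p = (5, 2)

T1 = [-1 0 0; 0 1 0; 0 0 1]
T2·T1 = [-1 0 -6; 0 1 1; 0 0 1]
det M = -1; M⁻¹ = [-1 0 -6; 0 1 -1; 0 0 1]
M⁻¹ · (-11, 3)ᵀ = (5, 2)ᵀ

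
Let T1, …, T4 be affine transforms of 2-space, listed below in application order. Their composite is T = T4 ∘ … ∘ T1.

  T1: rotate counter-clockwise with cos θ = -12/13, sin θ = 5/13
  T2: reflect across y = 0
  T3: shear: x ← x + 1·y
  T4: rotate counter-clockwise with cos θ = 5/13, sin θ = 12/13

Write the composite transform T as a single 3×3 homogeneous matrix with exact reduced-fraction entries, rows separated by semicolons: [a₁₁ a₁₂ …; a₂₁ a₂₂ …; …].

T = [-25/169 -109/169 0; -229/169 144/169 0; 0 0 1]

T1 = [-12/13 -5/13 0; 5/13 -12/13 0; 0 0 1]
T2·T1 = [-12/13 -5/13 0; -5/13 12/13 0; 0 0 1]
T3·…·T1 = [-17/13 7/13 0; -5/13 12/13 0; 0 0 1]
T4·…·T1 = [-25/169 -109/169 0; -229/169 144/169 0; 0 0 1]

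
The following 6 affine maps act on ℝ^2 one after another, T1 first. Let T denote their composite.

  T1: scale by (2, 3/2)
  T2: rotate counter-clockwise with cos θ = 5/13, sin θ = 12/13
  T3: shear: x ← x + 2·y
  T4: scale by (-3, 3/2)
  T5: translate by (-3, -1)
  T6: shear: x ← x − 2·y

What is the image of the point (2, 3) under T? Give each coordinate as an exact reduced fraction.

T1 scale by (2, 3/2): (2, 3) → (4, 9/2)
T2 rotate counter-clockwise with cos θ = 5/13, sin θ = 12/13: (4, 9/2) → (-34/13, 141/26)
T3 shear: x ← x + 2·y: (-34/13, 141/26) → (107/13, 141/26)
T4 scale by (-3, 3/2): (107/13, 141/26) → (-321/13, 423/52)
T5 translate by (-3, -1): (-321/13, 423/52) → (-360/13, 371/52)
T6 shear: x ← x − 2·y: (-360/13, 371/52) → (-1091/26, 371/52)

T(p) = (-1091/26, 371/52)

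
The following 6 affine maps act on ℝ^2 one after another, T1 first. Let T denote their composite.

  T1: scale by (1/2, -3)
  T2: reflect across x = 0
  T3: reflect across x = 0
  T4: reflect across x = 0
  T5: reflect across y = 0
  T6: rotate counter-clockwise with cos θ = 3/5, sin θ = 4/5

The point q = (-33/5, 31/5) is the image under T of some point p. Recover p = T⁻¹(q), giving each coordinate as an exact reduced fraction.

p = (-2, 3)

T1 = [1/2 0 0; 0 -3 0; 0 0 1]
T2·T1 = [-1/2 0 0; 0 -3 0; 0 0 1]
T3·…·T1 = [1/2 0 0; 0 -3 0; 0 0 1]
T4·…·T1 = [-1/2 0 0; 0 -3 0; 0 0 1]
T5·…·T1 = [-1/2 0 0; 0 3 0; 0 0 1]
T6·…·T1 = [-3/10 -12/5 0; -2/5 9/5 0; 0 0 1]
det M = -3/2; M⁻¹ = [-6/5 -8/5 0; -4/15 1/5 0; 0 0 1]
M⁻¹ · (-33/5, 31/5)ᵀ = (-2, 3)ᵀ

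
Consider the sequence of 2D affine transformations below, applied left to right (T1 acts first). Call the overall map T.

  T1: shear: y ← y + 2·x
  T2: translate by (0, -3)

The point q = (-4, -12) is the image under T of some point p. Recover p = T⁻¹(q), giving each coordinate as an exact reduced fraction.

T1 = [1 0 0; 2 1 0; 0 0 1]
T2·T1 = [1 0 0; 2 1 -3; 0 0 1]
det M = 1; M⁻¹ = [1 0 0; -2 1 3; 0 0 1]
M⁻¹ · (-4, -12)ᵀ = (-4, -1)ᵀ

p = (-4, -1)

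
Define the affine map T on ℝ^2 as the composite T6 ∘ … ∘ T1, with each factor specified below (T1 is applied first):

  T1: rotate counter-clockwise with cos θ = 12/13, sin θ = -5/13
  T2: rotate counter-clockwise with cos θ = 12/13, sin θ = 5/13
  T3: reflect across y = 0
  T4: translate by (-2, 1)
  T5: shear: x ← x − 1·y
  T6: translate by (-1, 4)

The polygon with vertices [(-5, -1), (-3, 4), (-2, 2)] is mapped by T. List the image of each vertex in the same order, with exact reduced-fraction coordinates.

image vertices: (-10, 6), (-3, 1), (-4, 3)

T1 rotate counter-clockwise with cos θ = 12/13, sin θ = -5/13: (-5, -1) → (-5, 1); (-3, 4) → (-16/13, 63/13); (-2, 2) → (-14/13, 34/13)
T2 rotate counter-clockwise with cos θ = 12/13, sin θ = 5/13: (-5, 1) → (-5, -1); (-16/13, 63/13) → (-3, 4); (-14/13, 34/13) → (-2, 2)
T3 reflect across y = 0: (-5, -1) → (-5, 1); (-3, 4) → (-3, -4); (-2, 2) → (-2, -2)
T4 translate by (-2, 1): (-5, 1) → (-7, 2); (-3, -4) → (-5, -3); (-2, -2) → (-4, -1)
T5 shear: x ← x − 1·y: (-7, 2) → (-9, 2); (-5, -3) → (-2, -3); (-4, -1) → (-3, -1)
T6 translate by (-1, 4): (-9, 2) → (-10, 6); (-2, -3) → (-3, 1); (-3, -1) → (-4, 3)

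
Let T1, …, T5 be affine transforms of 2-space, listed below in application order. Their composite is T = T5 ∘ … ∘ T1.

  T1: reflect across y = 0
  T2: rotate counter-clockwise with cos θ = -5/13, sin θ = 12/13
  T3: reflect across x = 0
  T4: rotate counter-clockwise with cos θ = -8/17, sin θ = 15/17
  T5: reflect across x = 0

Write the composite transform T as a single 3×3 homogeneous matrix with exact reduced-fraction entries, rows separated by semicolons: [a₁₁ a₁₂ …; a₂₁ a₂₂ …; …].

T = [220/221 -21/221 0; -21/221 -220/221 0; 0 0 1]

T1 = [1 0 0; 0 -1 0; 0 0 1]
T2·T1 = [-5/13 12/13 0; 12/13 5/13 0; 0 0 1]
T3·…·T1 = [5/13 -12/13 0; 12/13 5/13 0; 0 0 1]
T4·…·T1 = [-220/221 21/221 0; -21/221 -220/221 0; 0 0 1]
T5·…·T1 = [220/221 -21/221 0; -21/221 -220/221 0; 0 0 1]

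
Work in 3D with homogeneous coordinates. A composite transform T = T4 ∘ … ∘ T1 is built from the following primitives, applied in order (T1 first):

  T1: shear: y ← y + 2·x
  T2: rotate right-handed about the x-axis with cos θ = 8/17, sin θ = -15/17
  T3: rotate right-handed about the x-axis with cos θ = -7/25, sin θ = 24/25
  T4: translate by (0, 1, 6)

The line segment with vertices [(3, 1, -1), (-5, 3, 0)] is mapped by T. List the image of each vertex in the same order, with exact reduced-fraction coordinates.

image vertices: (3, 114/17, 173/17), (-5, -1703/425, 471/425)

T1 shear: y ← y + 2·x: (3, 1, -1) → (3, 7, -1); (-5, 3, 0) → (-5, -7, 0)
T2 rotate right-handed about the x-axis with cos θ = 8/17, sin θ = -15/17: (3, 7, -1) → (3, 41/17, -113/17); (-5, -7, 0) → (-5, -56/17, 105/17)
T3 rotate right-handed about the x-axis with cos θ = -7/25, sin θ = 24/25: (3, 41/17, -113/17) → (3, 97/17, 71/17); (-5, -56/17, 105/17) → (-5, -2128/425, -2079/425)
T4 translate by (0, 1, 6): (3, 97/17, 71/17) → (3, 114/17, 173/17); (-5, -2128/425, -2079/425) → (-5, -1703/425, 471/425)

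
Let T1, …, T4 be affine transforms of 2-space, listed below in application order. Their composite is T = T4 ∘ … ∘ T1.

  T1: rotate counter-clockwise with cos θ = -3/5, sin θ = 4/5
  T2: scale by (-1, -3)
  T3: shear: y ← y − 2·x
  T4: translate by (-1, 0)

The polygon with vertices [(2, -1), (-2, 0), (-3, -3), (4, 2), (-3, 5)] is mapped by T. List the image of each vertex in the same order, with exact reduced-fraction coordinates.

image vertices: (-3/5, -37/5), (-11/5, 36/5), (-26/5, 51/5), (3, -14), (6/5, 59/5)

T1 rotate counter-clockwise with cos θ = -3/5, sin θ = 4/5: (2, -1) → (-2/5, 11/5); (-2, 0) → (6/5, -8/5); (-3, -3) → (21/5, -3/5); (4, 2) → (-4, 2); (-3, 5) → (-11/5, -27/5)
T2 scale by (-1, -3): (-2/5, 11/5) → (2/5, -33/5); (6/5, -8/5) → (-6/5, 24/5); (21/5, -3/5) → (-21/5, 9/5); (-4, 2) → (4, -6); (-11/5, -27/5) → (11/5, 81/5)
T3 shear: y ← y − 2·x: (2/5, -33/5) → (2/5, -37/5); (-6/5, 24/5) → (-6/5, 36/5); (-21/5, 9/5) → (-21/5, 51/5); (4, -6) → (4, -14); (11/5, 81/5) → (11/5, 59/5)
T4 translate by (-1, 0): (2/5, -37/5) → (-3/5, -37/5); (-6/5, 36/5) → (-11/5, 36/5); (-21/5, 51/5) → (-26/5, 51/5); (4, -14) → (3, -14); (11/5, 59/5) → (6/5, 59/5)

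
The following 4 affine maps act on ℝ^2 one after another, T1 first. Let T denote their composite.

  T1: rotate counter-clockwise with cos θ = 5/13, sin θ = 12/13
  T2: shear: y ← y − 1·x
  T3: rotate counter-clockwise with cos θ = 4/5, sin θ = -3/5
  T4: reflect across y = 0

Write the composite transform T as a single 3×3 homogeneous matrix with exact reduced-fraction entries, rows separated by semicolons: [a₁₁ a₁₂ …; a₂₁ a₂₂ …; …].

T = [41/65 3/65 0; -1/5 -8/5 0; 0 0 1]

T1 = [5/13 -12/13 0; 12/13 5/13 0; 0 0 1]
T2·T1 = [5/13 -12/13 0; 7/13 17/13 0; 0 0 1]
T3·…·T1 = [41/65 3/65 0; 1/5 8/5 0; 0 0 1]
T4·…·T1 = [41/65 3/65 0; -1/5 -8/5 0; 0 0 1]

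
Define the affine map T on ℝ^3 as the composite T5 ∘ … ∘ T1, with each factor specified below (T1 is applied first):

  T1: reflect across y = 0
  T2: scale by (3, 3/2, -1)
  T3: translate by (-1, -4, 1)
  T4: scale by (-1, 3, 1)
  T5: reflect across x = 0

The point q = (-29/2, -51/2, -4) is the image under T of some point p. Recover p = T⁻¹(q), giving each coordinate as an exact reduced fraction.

T1 = [1 0 0 0; 0 -1 0 0; 0 0 1 0; 0 0 0 1]
T2·T1 = [3 0 0 0; 0 -3/2 0 0; 0 0 -1 0; 0 0 0 1]
T3·…·T1 = [3 0 0 -1; 0 -3/2 0 -4; 0 0 -1 1; 0 0 0 1]
T4·…·T1 = [-3 0 0 1; 0 -9/2 0 -12; 0 0 -1 1; 0 0 0 1]
T5·…·T1 = [3 0 0 -1; 0 -9/2 0 -12; 0 0 -1 1; 0 0 0 1]
det M = 27/2; M⁻¹ = [1/3 0 0 1/3; 0 -2/9 0 -8/3; 0 0 -1 1; 0 0 0 1]
M⁻¹ · (-29/2, -51/2, -4)ᵀ = (-9/2, 3, 5)ᵀ

p = (-9/2, 3, 5)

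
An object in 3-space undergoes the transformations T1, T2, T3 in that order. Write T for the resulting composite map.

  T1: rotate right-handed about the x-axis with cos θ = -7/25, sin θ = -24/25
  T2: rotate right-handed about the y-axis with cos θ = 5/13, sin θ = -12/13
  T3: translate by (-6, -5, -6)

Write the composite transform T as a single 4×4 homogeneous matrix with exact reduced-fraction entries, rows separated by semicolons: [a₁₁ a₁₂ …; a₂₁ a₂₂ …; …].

T = [5/13 288/325 84/325 -6; 0 -7/25 24/25 -5; 12/13 -24/65 -7/65 -6; 0 0 0 1]

T1 = [1 0 0 0; 0 -7/25 24/25 0; 0 -24/25 -7/25 0; 0 0 0 1]
T2·T1 = [5/13 288/325 84/325 0; 0 -7/25 24/25 0; 12/13 -24/65 -7/65 0; 0 0 0 1]
T3·…·T1 = [5/13 288/325 84/325 -6; 0 -7/25 24/25 -5; 12/13 -24/65 -7/65 -6; 0 0 0 1]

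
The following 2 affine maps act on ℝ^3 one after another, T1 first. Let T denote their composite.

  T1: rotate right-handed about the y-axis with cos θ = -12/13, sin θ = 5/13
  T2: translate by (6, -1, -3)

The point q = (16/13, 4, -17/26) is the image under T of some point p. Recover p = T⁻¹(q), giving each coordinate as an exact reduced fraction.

p = (7/2, 5, -4)

T1 = [-12/13 0 5/13 0; 0 1 0 0; -5/13 0 -12/13 0; 0 0 0 1]
T2·T1 = [-12/13 0 5/13 6; 0 1 0 -1; -5/13 0 -12/13 -3; 0 0 0 1]
det M = 1; M⁻¹ = [-12/13 0 -5/13 57/13; 0 1 0 1; 5/13 0 -12/13 -66/13; 0 0 0 1]
M⁻¹ · (16/13, 4, -17/26)ᵀ = (7/2, 5, -4)ᵀ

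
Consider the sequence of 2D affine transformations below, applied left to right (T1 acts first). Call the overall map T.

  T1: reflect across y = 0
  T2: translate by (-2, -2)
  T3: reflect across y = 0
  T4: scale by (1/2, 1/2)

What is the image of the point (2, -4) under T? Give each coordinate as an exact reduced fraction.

T1 reflect across y = 0: (2, -4) → (2, 4)
T2 translate by (-2, -2): (2, 4) → (0, 2)
T3 reflect across y = 0: (0, 2) → (0, -2)
T4 scale by (1/2, 1/2): (0, -2) → (0, -1)

T(p) = (0, -1)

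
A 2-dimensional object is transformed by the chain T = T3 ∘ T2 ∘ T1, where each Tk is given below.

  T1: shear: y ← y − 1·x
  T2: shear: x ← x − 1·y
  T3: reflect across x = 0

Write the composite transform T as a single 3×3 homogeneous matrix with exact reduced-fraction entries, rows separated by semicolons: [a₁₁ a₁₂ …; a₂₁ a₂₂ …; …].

T = [-2 1 0; -1 1 0; 0 0 1]

T1 = [1 0 0; -1 1 0; 0 0 1]
T2·T1 = [2 -1 0; -1 1 0; 0 0 1]
T3·…·T1 = [-2 1 0; -1 1 0; 0 0 1]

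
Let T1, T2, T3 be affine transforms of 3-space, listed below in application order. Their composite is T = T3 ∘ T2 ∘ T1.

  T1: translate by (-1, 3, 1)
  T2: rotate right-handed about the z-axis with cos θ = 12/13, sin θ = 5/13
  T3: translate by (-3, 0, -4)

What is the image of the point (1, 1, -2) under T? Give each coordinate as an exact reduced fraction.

T1 translate by (-1, 3, 1): (1, 1, -2) → (0, 4, -1)
T2 rotate right-handed about the z-axis with cos θ = 12/13, sin θ = 5/13: (0, 4, -1) → (-20/13, 48/13, -1)
T3 translate by (-3, 0, -4): (-20/13, 48/13, -1) → (-59/13, 48/13, -5)

T(p) = (-59/13, 48/13, -5)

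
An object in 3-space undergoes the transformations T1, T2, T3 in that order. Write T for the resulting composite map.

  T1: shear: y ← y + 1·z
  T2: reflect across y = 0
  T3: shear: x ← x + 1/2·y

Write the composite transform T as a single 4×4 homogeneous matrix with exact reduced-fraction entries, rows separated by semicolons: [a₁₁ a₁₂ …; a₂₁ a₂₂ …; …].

T1 = [1 0 0 0; 0 1 1 0; 0 0 1 0; 0 0 0 1]
T2·T1 = [1 0 0 0; 0 -1 -1 0; 0 0 1 0; 0 0 0 1]
T3·…·T1 = [1 -1/2 -1/2 0; 0 -1 -1 0; 0 0 1 0; 0 0 0 1]

T = [1 -1/2 -1/2 0; 0 -1 -1 0; 0 0 1 0; 0 0 0 1]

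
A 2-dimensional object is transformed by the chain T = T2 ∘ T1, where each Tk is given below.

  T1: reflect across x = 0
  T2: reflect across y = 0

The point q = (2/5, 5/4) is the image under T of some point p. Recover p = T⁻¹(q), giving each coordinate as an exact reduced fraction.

T1 = [-1 0 0; 0 1 0; 0 0 1]
T2·T1 = [-1 0 0; 0 -1 0; 0 0 1]
det M = 1; M⁻¹ = [-1 0 0; 0 -1 0; 0 0 1]
M⁻¹ · (2/5, 5/4)ᵀ = (-2/5, -5/4)ᵀ

p = (-2/5, -5/4)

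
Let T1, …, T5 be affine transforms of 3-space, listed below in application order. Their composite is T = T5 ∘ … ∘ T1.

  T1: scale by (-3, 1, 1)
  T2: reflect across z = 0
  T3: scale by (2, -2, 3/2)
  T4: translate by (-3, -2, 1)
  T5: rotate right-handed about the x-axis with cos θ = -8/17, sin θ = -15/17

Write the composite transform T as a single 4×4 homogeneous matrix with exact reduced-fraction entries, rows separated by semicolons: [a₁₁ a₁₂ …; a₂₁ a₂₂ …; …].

T = [-6 0 0 -3; 0 16/17 -45/34 31/17; 0 30/17 12/17 22/17; 0 0 0 1]

T1 = [-3 0 0 0; 0 1 0 0; 0 0 1 0; 0 0 0 1]
T2·T1 = [-3 0 0 0; 0 1 0 0; 0 0 -1 0; 0 0 0 1]
T3·…·T1 = [-6 0 0 0; 0 -2 0 0; 0 0 -3/2 0; 0 0 0 1]
T4·…·T1 = [-6 0 0 -3; 0 -2 0 -2; 0 0 -3/2 1; 0 0 0 1]
T5·…·T1 = [-6 0 0 -3; 0 16/17 -45/34 31/17; 0 30/17 12/17 22/17; 0 0 0 1]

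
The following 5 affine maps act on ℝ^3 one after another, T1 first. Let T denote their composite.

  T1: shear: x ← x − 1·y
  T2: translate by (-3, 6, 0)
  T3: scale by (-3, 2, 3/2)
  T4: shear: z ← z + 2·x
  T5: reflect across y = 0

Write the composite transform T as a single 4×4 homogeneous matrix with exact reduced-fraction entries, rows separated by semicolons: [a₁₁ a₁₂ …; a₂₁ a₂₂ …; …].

T1 = [1 -1 0 0; 0 1 0 0; 0 0 1 0; 0 0 0 1]
T2·T1 = [1 -1 0 -3; 0 1 0 6; 0 0 1 0; 0 0 0 1]
T3·…·T1 = [-3 3 0 9; 0 2 0 12; 0 0 3/2 0; 0 0 0 1]
T4·…·T1 = [-3 3 0 9; 0 2 0 12; -6 6 3/2 18; 0 0 0 1]
T5·…·T1 = [-3 3 0 9; 0 -2 0 -12; -6 6 3/2 18; 0 0 0 1]

T = [-3 3 0 9; 0 -2 0 -12; -6 6 3/2 18; 0 0 0 1]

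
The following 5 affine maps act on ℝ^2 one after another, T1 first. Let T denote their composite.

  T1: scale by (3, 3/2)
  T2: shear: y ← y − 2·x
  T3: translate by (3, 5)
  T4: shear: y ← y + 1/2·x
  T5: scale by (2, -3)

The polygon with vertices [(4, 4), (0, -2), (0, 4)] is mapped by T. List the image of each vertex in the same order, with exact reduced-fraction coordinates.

T1 scale by (3, 3/2): (4, 4) → (12, 6); (0, -2) → (0, -3); (0, 4) → (0, 6)
T2 shear: y ← y − 2·x: (12, 6) → (12, -18); (0, -3) → (0, -3); (0, 6) → (0, 6)
T3 translate by (3, 5): (12, -18) → (15, -13); (0, -3) → (3, 2); (0, 6) → (3, 11)
T4 shear: y ← y + 1/2·x: (15, -13) → (15, -11/2); (3, 2) → (3, 7/2); (3, 11) → (3, 25/2)
T5 scale by (2, -3): (15, -11/2) → (30, 33/2); (3, 7/2) → (6, -21/2); (3, 25/2) → (6, -75/2)

image vertices: (30, 33/2), (6, -21/2), (6, -75/2)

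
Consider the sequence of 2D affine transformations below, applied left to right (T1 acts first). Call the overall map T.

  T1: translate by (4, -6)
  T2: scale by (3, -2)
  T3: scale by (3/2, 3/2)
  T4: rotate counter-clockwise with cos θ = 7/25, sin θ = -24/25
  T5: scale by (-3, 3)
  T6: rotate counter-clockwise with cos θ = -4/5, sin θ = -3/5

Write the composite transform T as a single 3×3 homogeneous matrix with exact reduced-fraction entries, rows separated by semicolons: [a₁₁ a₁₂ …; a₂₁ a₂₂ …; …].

T1 = [1 0 4; 0 1 -6; 0 0 1]
T2·T1 = [3 0 12; 0 -2 12; 0 0 1]
T3·…·T1 = [9/2 0 18; 0 -3 18; 0 0 1]
T4·…·T1 = [63/50 -72/25 558/25; -108/25 -21/25 -306/25; 0 0 1]
T5·…·T1 = [-189/50 216/25 -1674/25; -324/25 -63/25 -918/25; 0 0 1]
T6·…·T1 = [-594/125 -1053/125 3942/125; 3159/250 -396/125 8694/125; 0 0 1]

T = [-594/125 -1053/125 3942/125; 3159/250 -396/125 8694/125; 0 0 1]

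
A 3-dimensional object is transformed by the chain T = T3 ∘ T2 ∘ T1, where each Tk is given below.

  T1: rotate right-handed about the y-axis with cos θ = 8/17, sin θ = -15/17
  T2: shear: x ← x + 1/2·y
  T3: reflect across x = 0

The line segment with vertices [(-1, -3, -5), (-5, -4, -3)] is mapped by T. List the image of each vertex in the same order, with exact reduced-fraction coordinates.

T1 rotate right-handed about the y-axis with cos θ = 8/17, sin θ = -15/17: (-1, -3, -5) → (67/17, -3, -55/17); (-5, -4, -3) → (5/17, -4, -99/17)
T2 shear: x ← x + 1/2·y: (67/17, -3, -55/17) → (83/34, -3, -55/17); (5/17, -4, -99/17) → (-29/17, -4, -99/17)
T3 reflect across x = 0: (83/34, -3, -55/17) → (-83/34, -3, -55/17); (-29/17, -4, -99/17) → (29/17, -4, -99/17)

image vertices: (-83/34, -3, -55/17), (29/17, -4, -99/17)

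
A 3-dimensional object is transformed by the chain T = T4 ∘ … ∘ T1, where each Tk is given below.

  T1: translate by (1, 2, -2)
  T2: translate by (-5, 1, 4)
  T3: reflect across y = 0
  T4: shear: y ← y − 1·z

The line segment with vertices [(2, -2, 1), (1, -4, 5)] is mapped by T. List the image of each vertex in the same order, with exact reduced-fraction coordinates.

T1 translate by (1, 2, -2): (2, -2, 1) → (3, 0, -1); (1, -4, 5) → (2, -2, 3)
T2 translate by (-5, 1, 4): (3, 0, -1) → (-2, 1, 3); (2, -2, 3) → (-3, -1, 7)
T3 reflect across y = 0: (-2, 1, 3) → (-2, -1, 3); (-3, -1, 7) → (-3, 1, 7)
T4 shear: y ← y − 1·z: (-2, -1, 3) → (-2, -4, 3); (-3, 1, 7) → (-3, -6, 7)

image vertices: (-2, -4, 3), (-3, -6, 7)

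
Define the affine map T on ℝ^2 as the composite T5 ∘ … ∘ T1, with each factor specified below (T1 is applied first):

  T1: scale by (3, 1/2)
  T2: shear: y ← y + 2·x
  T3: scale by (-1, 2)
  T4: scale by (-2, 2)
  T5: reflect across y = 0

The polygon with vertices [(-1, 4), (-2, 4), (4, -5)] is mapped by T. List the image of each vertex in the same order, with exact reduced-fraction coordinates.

image vertices: (-6, 16), (-12, 40), (24, -86)

T1 scale by (3, 1/2): (-1, 4) → (-3, 2); (-2, 4) → (-6, 2); (4, -5) → (12, -5/2)
T2 shear: y ← y + 2·x: (-3, 2) → (-3, -4); (-6, 2) → (-6, -10); (12, -5/2) → (12, 43/2)
T3 scale by (-1, 2): (-3, -4) → (3, -8); (-6, -10) → (6, -20); (12, 43/2) → (-12, 43)
T4 scale by (-2, 2): (3, -8) → (-6, -16); (6, -20) → (-12, -40); (-12, 43) → (24, 86)
T5 reflect across y = 0: (-6, -16) → (-6, 16); (-12, -40) → (-12, 40); (24, 86) → (24, -86)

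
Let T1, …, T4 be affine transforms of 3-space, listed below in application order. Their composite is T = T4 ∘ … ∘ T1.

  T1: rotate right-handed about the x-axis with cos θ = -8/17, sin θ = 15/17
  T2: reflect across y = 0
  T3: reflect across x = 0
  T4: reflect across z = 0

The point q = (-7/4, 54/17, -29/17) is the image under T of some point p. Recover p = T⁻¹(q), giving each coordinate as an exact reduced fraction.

p = (7/4, 3, 2)

T1 = [1 0 0 0; 0 -8/17 -15/17 0; 0 15/17 -8/17 0; 0 0 0 1]
T2·T1 = [1 0 0 0; 0 8/17 15/17 0; 0 15/17 -8/17 0; 0 0 0 1]
T3·…·T1 = [-1 0 0 0; 0 8/17 15/17 0; 0 15/17 -8/17 0; 0 0 0 1]
T4·…·T1 = [-1 0 0 0; 0 8/17 15/17 0; 0 -15/17 8/17 0; 0 0 0 1]
det M = -1; M⁻¹ = [-1 0 0 0; 0 8/17 -15/17 0; 0 15/17 8/17 0; 0 0 0 1]
M⁻¹ · (-7/4, 54/17, -29/17)ᵀ = (7/4, 3, 2)ᵀ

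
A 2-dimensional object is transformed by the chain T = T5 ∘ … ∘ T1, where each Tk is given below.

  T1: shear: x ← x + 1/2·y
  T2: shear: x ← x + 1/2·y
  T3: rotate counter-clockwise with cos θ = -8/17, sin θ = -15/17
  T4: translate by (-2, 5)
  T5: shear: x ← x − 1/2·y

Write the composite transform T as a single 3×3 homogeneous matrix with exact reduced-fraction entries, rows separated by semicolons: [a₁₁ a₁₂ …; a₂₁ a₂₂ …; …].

T = [-1/34 37/34 -9/2; -15/17 -23/17 5; 0 0 1]

T1 = [1 1/2 0; 0 1 0; 0 0 1]
T2·T1 = [1 1 0; 0 1 0; 0 0 1]
T3·…·T1 = [-8/17 7/17 0; -15/17 -23/17 0; 0 0 1]
T4·…·T1 = [-8/17 7/17 -2; -15/17 -23/17 5; 0 0 1]
T5·…·T1 = [-1/34 37/34 -9/2; -15/17 -23/17 5; 0 0 1]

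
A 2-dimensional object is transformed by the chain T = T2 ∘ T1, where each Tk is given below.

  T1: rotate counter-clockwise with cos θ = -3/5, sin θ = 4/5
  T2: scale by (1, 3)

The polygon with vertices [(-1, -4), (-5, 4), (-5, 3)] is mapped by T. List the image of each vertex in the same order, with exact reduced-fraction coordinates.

image vertices: (19/5, 24/5), (-1/5, -96/5), (3/5, -87/5)

T1 rotate counter-clockwise with cos θ = -3/5, sin θ = 4/5: (-1, -4) → (19/5, 8/5); (-5, 4) → (-1/5, -32/5); (-5, 3) → (3/5, -29/5)
T2 scale by (1, 3): (19/5, 8/5) → (19/5, 24/5); (-1/5, -32/5) → (-1/5, -96/5); (3/5, -29/5) → (3/5, -87/5)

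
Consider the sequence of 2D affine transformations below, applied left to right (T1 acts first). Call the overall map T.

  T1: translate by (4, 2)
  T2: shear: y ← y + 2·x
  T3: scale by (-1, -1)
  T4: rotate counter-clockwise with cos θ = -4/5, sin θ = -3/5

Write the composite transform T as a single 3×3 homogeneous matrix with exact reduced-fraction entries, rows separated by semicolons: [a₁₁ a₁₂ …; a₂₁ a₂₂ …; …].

T = [-2/5 -3/5 -14/5; 11/5 4/5 52/5; 0 0 1]

T1 = [1 0 4; 0 1 2; 0 0 1]
T2·T1 = [1 0 4; 2 1 10; 0 0 1]
T3·…·T1 = [-1 0 -4; -2 -1 -10; 0 0 1]
T4·…·T1 = [-2/5 -3/5 -14/5; 11/5 4/5 52/5; 0 0 1]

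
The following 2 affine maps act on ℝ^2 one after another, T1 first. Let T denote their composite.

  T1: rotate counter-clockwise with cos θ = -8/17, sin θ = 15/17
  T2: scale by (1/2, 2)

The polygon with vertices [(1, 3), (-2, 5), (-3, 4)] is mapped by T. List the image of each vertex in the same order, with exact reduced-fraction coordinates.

image vertices: (-53/34, -18/17), (-59/34, -140/17), (-18/17, -154/17)

T1 rotate counter-clockwise with cos θ = -8/17, sin θ = 15/17: (1, 3) → (-53/17, -9/17); (-2, 5) → (-59/17, -70/17); (-3, 4) → (-36/17, -77/17)
T2 scale by (1/2, 2): (-53/17, -9/17) → (-53/34, -18/17); (-59/17, -70/17) → (-59/34, -140/17); (-36/17, -77/17) → (-18/17, -154/17)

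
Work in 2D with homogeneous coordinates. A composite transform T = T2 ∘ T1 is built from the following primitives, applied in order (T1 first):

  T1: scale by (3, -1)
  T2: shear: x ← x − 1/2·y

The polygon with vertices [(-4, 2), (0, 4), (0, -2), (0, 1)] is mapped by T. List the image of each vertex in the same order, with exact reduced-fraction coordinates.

image vertices: (-11, -2), (2, -4), (-1, 2), (1/2, -1)

T1 scale by (3, -1): (-4, 2) → (-12, -2); (0, 4) → (0, -4); (0, -2) → (0, 2); (0, 1) → (0, -1)
T2 shear: x ← x − 1/2·y: (-12, -2) → (-11, -2); (0, -4) → (2, -4); (0, 2) → (-1, 2); (0, -1) → (1/2, -1)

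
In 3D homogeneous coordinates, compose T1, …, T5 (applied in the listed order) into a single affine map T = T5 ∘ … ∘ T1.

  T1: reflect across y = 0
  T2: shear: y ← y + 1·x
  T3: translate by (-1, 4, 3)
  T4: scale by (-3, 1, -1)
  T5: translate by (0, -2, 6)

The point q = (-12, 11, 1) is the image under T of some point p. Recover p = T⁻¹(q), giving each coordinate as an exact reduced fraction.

T1 = [1 0 0 0; 0 -1 0 0; 0 0 1 0; 0 0 0 1]
T2·T1 = [1 0 0 0; 1 -1 0 0; 0 0 1 0; 0 0 0 1]
T3·…·T1 = [1 0 0 -1; 1 -1 0 4; 0 0 1 3; 0 0 0 1]
T4·…·T1 = [-3 0 0 3; 1 -1 0 4; 0 0 -1 -3; 0 0 0 1]
T5·…·T1 = [-3 0 0 3; 1 -1 0 2; 0 0 -1 3; 0 0 0 1]
det M = -3; M⁻¹ = [-1/3 0 0 1; -1/3 -1 0 3; 0 0 -1 3; 0 0 0 1]
M⁻¹ · (-12, 11, 1)ᵀ = (5, -4, 2)ᵀ

p = (5, -4, 2)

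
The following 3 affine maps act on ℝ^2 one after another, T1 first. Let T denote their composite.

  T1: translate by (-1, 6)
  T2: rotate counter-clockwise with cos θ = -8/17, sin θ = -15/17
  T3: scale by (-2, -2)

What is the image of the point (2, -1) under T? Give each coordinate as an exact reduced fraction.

T(p) = (-134/17, 110/17)

T1 translate by (-1, 6): (2, -1) → (1, 5)
T2 rotate counter-clockwise with cos θ = -8/17, sin θ = -15/17: (1, 5) → (67/17, -55/17)
T3 scale by (-2, -2): (67/17, -55/17) → (-134/17, 110/17)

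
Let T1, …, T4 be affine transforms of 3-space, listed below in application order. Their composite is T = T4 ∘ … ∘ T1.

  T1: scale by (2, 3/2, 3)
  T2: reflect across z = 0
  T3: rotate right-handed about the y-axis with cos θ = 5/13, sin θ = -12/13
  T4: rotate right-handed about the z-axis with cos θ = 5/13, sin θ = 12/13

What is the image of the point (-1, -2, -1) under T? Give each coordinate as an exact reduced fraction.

T1 scale by (2, 3/2, 3): (-1, -2, -1) → (-2, -3, -3)
T2 reflect across z = 0: (-2, -3, -3) → (-2, -3, 3)
T3 rotate right-handed about the y-axis with cos θ = 5/13, sin θ = -12/13: (-2, -3, 3) → (-46/13, -3, -9/13)
T4 rotate right-handed about the z-axis with cos θ = 5/13, sin θ = 12/13: (-46/13, -3, -9/13) → (238/169, -747/169, -9/13)

T(p) = (238/169, -747/169, -9/13)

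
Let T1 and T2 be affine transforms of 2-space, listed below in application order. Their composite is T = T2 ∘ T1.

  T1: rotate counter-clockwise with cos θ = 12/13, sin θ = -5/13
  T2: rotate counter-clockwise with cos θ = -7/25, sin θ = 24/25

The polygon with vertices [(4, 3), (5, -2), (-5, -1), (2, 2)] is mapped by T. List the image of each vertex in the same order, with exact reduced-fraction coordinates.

T1 rotate counter-clockwise with cos θ = 12/13, sin θ = -5/13: (4, 3) → (63/13, 16/13); (5, -2) → (50/13, -49/13); (-5, -1) → (-5, 1); (2, 2) → (34/13, 14/13)
T2 rotate counter-clockwise with cos θ = -7/25, sin θ = 24/25: (63/13, 16/13) → (-33/13, 56/13); (50/13, -49/13) → (826/325, 1543/325); (-5, 1) → (11/25, -127/25); (34/13, 14/13) → (-574/325, 718/325)

image vertices: (-33/13, 56/13), (826/325, 1543/325), (11/25, -127/25), (-574/325, 718/325)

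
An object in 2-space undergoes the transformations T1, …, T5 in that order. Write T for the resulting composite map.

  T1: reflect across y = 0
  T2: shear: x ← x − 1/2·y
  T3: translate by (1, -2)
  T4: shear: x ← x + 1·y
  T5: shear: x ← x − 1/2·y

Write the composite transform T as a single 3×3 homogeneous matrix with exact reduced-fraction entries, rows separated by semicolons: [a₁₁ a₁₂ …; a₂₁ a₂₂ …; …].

T1 = [1 0 0; 0 -1 0; 0 0 1]
T2·T1 = [1 1/2 0; 0 -1 0; 0 0 1]
T3·…·T1 = [1 1/2 1; 0 -1 -2; 0 0 1]
T4·…·T1 = [1 -1/2 -1; 0 -1 -2; 0 0 1]
T5·…·T1 = [1 0 0; 0 -1 -2; 0 0 1]

T = [1 0 0; 0 -1 -2; 0 0 1]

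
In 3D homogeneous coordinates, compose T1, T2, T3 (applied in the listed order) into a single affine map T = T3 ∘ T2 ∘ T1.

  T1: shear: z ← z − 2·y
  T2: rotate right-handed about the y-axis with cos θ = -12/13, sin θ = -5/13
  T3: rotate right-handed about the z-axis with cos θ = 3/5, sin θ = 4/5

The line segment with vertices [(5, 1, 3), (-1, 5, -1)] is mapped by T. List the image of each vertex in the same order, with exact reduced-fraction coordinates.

image vertices: (-19/5, -17/5, 1), (-59/65, 463/65, 127/13)

T1 shear: z ← z − 2·y: (5, 1, 3) → (5, 1, 1); (-1, 5, -1) → (-1, 5, -11)
T2 rotate right-handed about the y-axis with cos θ = -12/13, sin θ = -5/13: (5, 1, 1) → (-5, 1, 1); (-1, 5, -11) → (67/13, 5, 127/13)
T3 rotate right-handed about the z-axis with cos θ = 3/5, sin θ = 4/5: (-5, 1, 1) → (-19/5, -17/5, 1); (67/13, 5, 127/13) → (-59/65, 463/65, 127/13)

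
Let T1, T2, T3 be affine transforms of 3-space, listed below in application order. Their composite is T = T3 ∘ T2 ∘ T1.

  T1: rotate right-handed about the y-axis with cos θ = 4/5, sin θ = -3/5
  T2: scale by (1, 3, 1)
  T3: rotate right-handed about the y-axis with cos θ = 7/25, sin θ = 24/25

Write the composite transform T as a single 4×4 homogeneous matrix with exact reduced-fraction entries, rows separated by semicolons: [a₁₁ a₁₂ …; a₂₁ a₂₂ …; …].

T = [4/5 0 3/5 0; 0 3 0 0; -3/5 0 4/5 0; 0 0 0 1]

T1 = [4/5 0 -3/5 0; 0 1 0 0; 3/5 0 4/5 0; 0 0 0 1]
T2·T1 = [4/5 0 -3/5 0; 0 3 0 0; 3/5 0 4/5 0; 0 0 0 1]
T3·…·T1 = [4/5 0 3/5 0; 0 3 0 0; -3/5 0 4/5 0; 0 0 0 1]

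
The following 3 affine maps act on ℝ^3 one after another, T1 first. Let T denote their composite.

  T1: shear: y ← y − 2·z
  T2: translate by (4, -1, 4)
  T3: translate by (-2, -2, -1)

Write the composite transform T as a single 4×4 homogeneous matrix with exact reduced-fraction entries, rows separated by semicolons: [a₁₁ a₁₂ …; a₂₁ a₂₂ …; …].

T = [1 0 0 2; 0 1 -2 -3; 0 0 1 3; 0 0 0 1]

T1 = [1 0 0 0; 0 1 -2 0; 0 0 1 0; 0 0 0 1]
T2·T1 = [1 0 0 4; 0 1 -2 -1; 0 0 1 4; 0 0 0 1]
T3·…·T1 = [1 0 0 2; 0 1 -2 -3; 0 0 1 3; 0 0 0 1]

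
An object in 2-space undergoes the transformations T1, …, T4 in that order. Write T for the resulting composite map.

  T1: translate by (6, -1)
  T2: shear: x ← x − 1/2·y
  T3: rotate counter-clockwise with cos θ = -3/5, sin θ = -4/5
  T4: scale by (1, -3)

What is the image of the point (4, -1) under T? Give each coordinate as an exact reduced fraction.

T(p) = (-41/5, 114/5)

T1 translate by (6, -1): (4, -1) → (10, -2)
T2 shear: x ← x − 1/2·y: (10, -2) → (11, -2)
T3 rotate counter-clockwise with cos θ = -3/5, sin θ = -4/5: (11, -2) → (-41/5, -38/5)
T4 scale by (1, -3): (-41/5, -38/5) → (-41/5, 114/5)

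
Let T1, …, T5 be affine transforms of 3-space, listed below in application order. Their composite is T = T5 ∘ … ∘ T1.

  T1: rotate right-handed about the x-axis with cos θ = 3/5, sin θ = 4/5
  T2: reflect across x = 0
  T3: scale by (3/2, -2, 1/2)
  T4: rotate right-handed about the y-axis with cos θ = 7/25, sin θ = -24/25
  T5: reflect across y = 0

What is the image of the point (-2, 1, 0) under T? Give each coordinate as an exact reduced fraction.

T(p) = (57/125, 6/5, 374/125)

T1 rotate right-handed about the x-axis with cos θ = 3/5, sin θ = 4/5: (-2, 1, 0) → (-2, 3/5, 4/5)
T2 reflect across x = 0: (-2, 3/5, 4/5) → (2, 3/5, 4/5)
T3 scale by (3/2, -2, 1/2): (2, 3/5, 4/5) → (3, -6/5, 2/5)
T4 rotate right-handed about the y-axis with cos θ = 7/25, sin θ = -24/25: (3, -6/5, 2/5) → (57/125, -6/5, 374/125)
T5 reflect across y = 0: (57/125, -6/5, 374/125) → (57/125, 6/5, 374/125)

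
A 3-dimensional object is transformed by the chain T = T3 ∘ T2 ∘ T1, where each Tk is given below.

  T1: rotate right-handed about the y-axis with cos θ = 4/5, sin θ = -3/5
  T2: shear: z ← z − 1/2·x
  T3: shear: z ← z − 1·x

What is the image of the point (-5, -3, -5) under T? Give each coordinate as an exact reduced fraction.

T(p) = (-1, -3, -11/2)

T1 rotate right-handed about the y-axis with cos θ = 4/5, sin θ = -3/5: (-5, -3, -5) → (-1, -3, -7)
T2 shear: z ← z − 1/2·x: (-1, -3, -7) → (-1, -3, -13/2)
T3 shear: z ← z − 1·x: (-1, -3, -13/2) → (-1, -3, -11/2)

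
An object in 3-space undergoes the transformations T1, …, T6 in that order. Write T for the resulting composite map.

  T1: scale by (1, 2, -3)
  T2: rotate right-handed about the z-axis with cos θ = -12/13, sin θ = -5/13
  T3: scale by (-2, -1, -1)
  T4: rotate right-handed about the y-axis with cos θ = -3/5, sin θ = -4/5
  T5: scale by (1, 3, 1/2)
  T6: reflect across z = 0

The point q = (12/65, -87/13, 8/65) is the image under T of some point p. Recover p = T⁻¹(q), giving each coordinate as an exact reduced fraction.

T1 = [1 0 0 0; 0 2 0 0; 0 0 -3 0; 0 0 0 1]
T2·T1 = [-12/13 10/13 0 0; -5/13 -24/13 0 0; 0 0 -3 0; 0 0 0 1]
T3·…·T1 = [24/13 -20/13 0 0; 5/13 24/13 0 0; 0 0 3 0; 0 0 0 1]
T4·…·T1 = [-72/65 12/13 -12/5 0; 5/13 24/13 0 0; 96/65 -16/13 -9/5 0; 0 0 0 1]
T5·…·T1 = [-72/65 12/13 -12/5 0; 15/13 72/13 0 0; 48/65 -8/13 -9/10 0; 0 0 0 1]
T6·…·T1 = [-72/65 12/13 -12/5 0; 15/13 72/13 0 0; -48/65 8/13 9/10 0; 0 0 0 1]
det M = -18; M⁻¹ = [-18/65 5/39 -48/65 0; 3/52 2/13 2/13 0; -4/15 0 2/5 0; 0 0 0 1]
M⁻¹ · (12/65, -87/13, 8/65)ᵀ = (-1, -1, 0)ᵀ

p = (-1, -1, 0)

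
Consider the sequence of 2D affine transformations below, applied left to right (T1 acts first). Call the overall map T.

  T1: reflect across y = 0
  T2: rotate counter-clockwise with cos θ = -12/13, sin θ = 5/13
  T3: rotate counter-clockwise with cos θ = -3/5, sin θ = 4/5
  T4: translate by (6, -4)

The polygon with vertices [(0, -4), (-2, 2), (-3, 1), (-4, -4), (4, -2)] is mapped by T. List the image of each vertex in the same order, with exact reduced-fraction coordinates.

image vertices: (642/65, -196/65), (232/65, -166/65), (279/65, -87/65), (578/65, 56/65), (116/13, -96/13)

T1 reflect across y = 0: (0, -4) → (0, 4); (-2, 2) → (-2, -2); (-3, 1) → (-3, -1); (-4, -4) → (-4, 4); (4, -2) → (4, 2)
T2 rotate counter-clockwise with cos θ = -12/13, sin θ = 5/13: (0, 4) → (-20/13, -48/13); (-2, -2) → (34/13, 14/13); (-3, -1) → (41/13, -3/13); (-4, 4) → (28/13, -68/13); (4, 2) → (-58/13, -4/13)
T3 rotate counter-clockwise with cos θ = -3/5, sin θ = 4/5: (-20/13, -48/13) → (252/65, 64/65); (34/13, 14/13) → (-158/65, 94/65); (41/13, -3/13) → (-111/65, 173/65); (28/13, -68/13) → (188/65, 316/65); (-58/13, -4/13) → (38/13, -44/13)
T4 translate by (6, -4): (252/65, 64/65) → (642/65, -196/65); (-158/65, 94/65) → (232/65, -166/65); (-111/65, 173/65) → (279/65, -87/65); (188/65, 316/65) → (578/65, 56/65); (38/13, -44/13) → (116/13, -96/13)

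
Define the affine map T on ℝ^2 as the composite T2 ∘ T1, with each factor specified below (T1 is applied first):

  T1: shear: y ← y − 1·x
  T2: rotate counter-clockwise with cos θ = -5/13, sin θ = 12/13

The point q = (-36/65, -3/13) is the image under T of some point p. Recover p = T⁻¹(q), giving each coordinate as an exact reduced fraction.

p = (0, 3/5)

T1 = [1 0 0; -1 1 0; 0 0 1]
T2·T1 = [7/13 -12/13 0; 17/13 -5/13 0; 0 0 1]
det M = 1; M⁻¹ = [-5/13 12/13 0; -17/13 7/13 0; 0 0 1]
M⁻¹ · (-36/65, -3/13)ᵀ = (0, 3/5)ᵀ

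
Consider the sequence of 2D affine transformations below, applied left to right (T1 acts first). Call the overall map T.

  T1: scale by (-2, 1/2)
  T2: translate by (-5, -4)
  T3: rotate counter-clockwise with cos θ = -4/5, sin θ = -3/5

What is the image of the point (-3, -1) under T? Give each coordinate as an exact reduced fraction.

T(p) = (-7/2, 3)

T1 scale by (-2, 1/2): (-3, -1) → (6, -1/2)
T2 translate by (-5, -4): (6, -1/2) → (1, -9/2)
T3 rotate counter-clockwise with cos θ = -4/5, sin θ = -3/5: (1, -9/2) → (-7/2, 3)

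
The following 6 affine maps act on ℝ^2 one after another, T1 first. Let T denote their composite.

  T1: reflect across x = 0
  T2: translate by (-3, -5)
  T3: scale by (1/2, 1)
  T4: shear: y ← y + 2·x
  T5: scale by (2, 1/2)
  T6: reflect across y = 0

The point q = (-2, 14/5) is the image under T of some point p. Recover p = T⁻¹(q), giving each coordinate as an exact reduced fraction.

p = (-1, 7/5)

T1 = [-1 0 0; 0 1 0; 0 0 1]
T2·T1 = [-1 0 -3; 0 1 -5; 0 0 1]
T3·…·T1 = [-1/2 0 -3/2; 0 1 -5; 0 0 1]
T4·…·T1 = [-1/2 0 -3/2; -1 1 -8; 0 0 1]
T5·…·T1 = [-1 0 -3; -1/2 1/2 -4; 0 0 1]
T6·…·T1 = [-1 0 -3; 1/2 -1/2 4; 0 0 1]
det M = 1/2; M⁻¹ = [-1 0 -3; -1 -2 5; 0 0 1]
M⁻¹ · (-2, 14/5)ᵀ = (-1, 7/5)ᵀ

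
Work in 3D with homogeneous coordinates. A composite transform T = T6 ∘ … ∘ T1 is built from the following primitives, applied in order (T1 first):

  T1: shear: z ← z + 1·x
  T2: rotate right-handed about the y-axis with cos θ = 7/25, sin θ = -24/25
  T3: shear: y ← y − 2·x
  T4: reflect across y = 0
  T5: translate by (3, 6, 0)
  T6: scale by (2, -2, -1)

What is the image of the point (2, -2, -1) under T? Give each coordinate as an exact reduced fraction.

T(p) = (26/5, -72/5, -11/5)

T1 shear: z ← z + 1·x: (2, -2, -1) → (2, -2, 1)
T2 rotate right-handed about the y-axis with cos θ = 7/25, sin θ = -24/25: (2, -2, 1) → (-2/5, -2, 11/5)
T3 shear: y ← y − 2·x: (-2/5, -2, 11/5) → (-2/5, -6/5, 11/5)
T4 reflect across y = 0: (-2/5, -6/5, 11/5) → (-2/5, 6/5, 11/5)
T5 translate by (3, 6, 0): (-2/5, 6/5, 11/5) → (13/5, 36/5, 11/5)
T6 scale by (2, -2, -1): (13/5, 36/5, 11/5) → (26/5, -72/5, -11/5)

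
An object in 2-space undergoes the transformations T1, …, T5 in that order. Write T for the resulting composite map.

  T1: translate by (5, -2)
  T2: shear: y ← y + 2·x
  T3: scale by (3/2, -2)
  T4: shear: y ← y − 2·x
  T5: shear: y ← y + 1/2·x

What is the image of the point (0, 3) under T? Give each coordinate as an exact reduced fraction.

T(p) = (15/2, -133/4)

T1 translate by (5, -2): (0, 3) → (5, 1)
T2 shear: y ← y + 2·x: (5, 1) → (5, 11)
T3 scale by (3/2, -2): (5, 11) → (15/2, -22)
T4 shear: y ← y − 2·x: (15/2, -22) → (15/2, -37)
T5 shear: y ← y + 1/2·x: (15/2, -37) → (15/2, -133/4)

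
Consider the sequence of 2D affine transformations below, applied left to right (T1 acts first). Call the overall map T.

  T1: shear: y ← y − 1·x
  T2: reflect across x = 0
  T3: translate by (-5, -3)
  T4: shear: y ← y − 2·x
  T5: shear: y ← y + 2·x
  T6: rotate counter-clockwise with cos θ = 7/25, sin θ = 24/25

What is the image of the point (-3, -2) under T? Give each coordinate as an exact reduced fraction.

T(p) = (34/25, -62/25)

T1 shear: y ← y − 1·x: (-3, -2) → (-3, 1)
T2 reflect across x = 0: (-3, 1) → (3, 1)
T3 translate by (-5, -3): (3, 1) → (-2, -2)
T4 shear: y ← y − 2·x: (-2, -2) → (-2, 2)
T5 shear: y ← y + 2·x: (-2, 2) → (-2, -2)
T6 rotate counter-clockwise with cos θ = 7/25, sin θ = 24/25: (-2, -2) → (34/25, -62/25)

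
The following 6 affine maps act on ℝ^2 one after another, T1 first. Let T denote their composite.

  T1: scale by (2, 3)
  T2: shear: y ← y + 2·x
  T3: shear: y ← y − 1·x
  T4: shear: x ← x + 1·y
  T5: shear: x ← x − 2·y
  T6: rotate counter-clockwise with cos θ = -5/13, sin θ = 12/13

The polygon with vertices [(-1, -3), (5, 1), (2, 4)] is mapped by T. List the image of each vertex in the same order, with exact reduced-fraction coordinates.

T1 scale by (2, 3): (-1, -3) → (-2, -9); (5, 1) → (10, 3); (2, 4) → (4, 12)
T2 shear: y ← y + 2·x: (-2, -9) → (-2, -13); (10, 3) → (10, 23); (4, 12) → (4, 20)
T3 shear: y ← y − 1·x: (-2, -13) → (-2, -11); (10, 23) → (10, 13); (4, 20) → (4, 16)
T4 shear: x ← x + 1·y: (-2, -11) → (-13, -11); (10, 13) → (23, 13); (4, 16) → (20, 16)
T5 shear: x ← x − 2·y: (-13, -11) → (9, -11); (23, 13) → (-3, 13); (20, 16) → (-12, 16)
T6 rotate counter-clockwise with cos θ = -5/13, sin θ = 12/13: (9, -11) → (87/13, 163/13); (-3, 13) → (-141/13, -101/13); (-12, 16) → (-132/13, -224/13)

image vertices: (87/13, 163/13), (-141/13, -101/13), (-132/13, -224/13)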